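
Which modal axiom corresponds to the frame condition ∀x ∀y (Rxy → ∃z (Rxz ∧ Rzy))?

The condition is density. The C4 schema □□ψ → □ψ defines it.
Suppose □□ψ→□ψ is valid. Take Rxy and set V(ψ)={w : xR²w}. Then □□ψ at x, so □ψ at x, so ψ at y, i.e. ∃z(Rxz∧Rzy).

□□ψ → □ψ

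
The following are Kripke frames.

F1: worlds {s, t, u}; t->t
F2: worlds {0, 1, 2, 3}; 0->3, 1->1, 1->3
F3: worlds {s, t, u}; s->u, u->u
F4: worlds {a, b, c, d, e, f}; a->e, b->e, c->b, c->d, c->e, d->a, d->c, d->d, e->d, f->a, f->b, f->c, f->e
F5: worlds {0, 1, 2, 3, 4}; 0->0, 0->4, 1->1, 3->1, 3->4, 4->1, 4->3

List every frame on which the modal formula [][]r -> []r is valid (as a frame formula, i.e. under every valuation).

Frame correspondent (Sahlqvist): forall x forall y (Rxy -> exists z (Rxz & Rzy)) — i.e. density.
F1: condition met.
F2: fails — R03 but no z with R0z and Rz3.
F3: condition met.
F4: fails — Rfc but no z with Rfz and Rzc.
F5: fails — R34 but no z with R3z and Rz4.
Valid on: F1, F3.

F1, F3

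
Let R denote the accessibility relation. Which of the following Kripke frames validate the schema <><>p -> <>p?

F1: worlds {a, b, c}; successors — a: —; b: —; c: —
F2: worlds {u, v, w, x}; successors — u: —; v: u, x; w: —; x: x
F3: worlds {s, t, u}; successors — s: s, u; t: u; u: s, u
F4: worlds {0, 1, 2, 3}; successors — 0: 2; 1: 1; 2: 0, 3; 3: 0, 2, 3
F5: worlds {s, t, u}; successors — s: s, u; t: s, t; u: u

F1, F2

The schema corresponds to transitivity: forall x forall y forall z (Rxy & Ryz -> Rxz).
F1: condition met.
F2: condition met.
F3: fails — Rtu and Rus but not Rts.
F4: fails — R02 and R23 but not R03.
F5: fails — Rts and Rsu but not Rtu.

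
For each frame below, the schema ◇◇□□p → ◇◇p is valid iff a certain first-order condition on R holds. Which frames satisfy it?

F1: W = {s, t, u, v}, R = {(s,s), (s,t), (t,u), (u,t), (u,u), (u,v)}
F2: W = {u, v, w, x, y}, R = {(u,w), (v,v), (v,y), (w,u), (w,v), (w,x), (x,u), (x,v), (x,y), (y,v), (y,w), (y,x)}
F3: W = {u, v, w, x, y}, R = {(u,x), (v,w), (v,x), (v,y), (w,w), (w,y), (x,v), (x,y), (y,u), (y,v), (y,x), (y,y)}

F2, F3

This is the axiom for a generalized confluence (Geach) condition; its first-order frame correspondent is ∀x ∀y (xR²y → ∃w (yR²w ∧ xR²w)).
F1: fails — tR²v but no w with vR²w and tR²w.
F2: satisfies the condition.
F3: satisfies the condition.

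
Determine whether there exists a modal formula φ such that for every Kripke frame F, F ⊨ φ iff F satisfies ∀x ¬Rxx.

Any modally definable frame class is closed under surjective bounded morphisms.
The 5-cycle (worlds a,b,c,d,e with a→b→c→d→e→a) is irreflexive, and the map sending every world to a single reflexive point • is a surjective bounded morphism (forth: every edge maps to (•,•); back: every world has a successor). So any modal formula valid on the 5-cycle is also valid on the reflexive point, which is not irreflexive.
So the class is not modally definable.

Not definable by any modal formula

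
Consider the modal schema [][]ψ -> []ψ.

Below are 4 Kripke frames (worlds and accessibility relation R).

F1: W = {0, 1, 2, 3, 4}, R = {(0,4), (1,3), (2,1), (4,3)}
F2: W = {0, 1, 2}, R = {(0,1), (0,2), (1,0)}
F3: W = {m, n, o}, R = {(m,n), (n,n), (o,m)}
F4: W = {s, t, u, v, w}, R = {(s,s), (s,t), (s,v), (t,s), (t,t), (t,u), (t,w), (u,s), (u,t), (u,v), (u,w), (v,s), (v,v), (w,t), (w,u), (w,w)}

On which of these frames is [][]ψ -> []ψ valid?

Frame correspondent (Sahlqvist): forall x forall y (Rxy -> exists z (Rxz & Rzy)) — i.e. density.
F1: fails — R43 but no z with R4z and Rz3.
F2: fails — R01 but no z with R0z and Rz1.
F3: fails — Rom but no z with Roz and Rzm.
F4: condition met.

F4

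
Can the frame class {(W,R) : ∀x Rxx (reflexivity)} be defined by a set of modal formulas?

Yes: it is reflexivity, defined by the T schema □q → q.

Definable; □q → q defines it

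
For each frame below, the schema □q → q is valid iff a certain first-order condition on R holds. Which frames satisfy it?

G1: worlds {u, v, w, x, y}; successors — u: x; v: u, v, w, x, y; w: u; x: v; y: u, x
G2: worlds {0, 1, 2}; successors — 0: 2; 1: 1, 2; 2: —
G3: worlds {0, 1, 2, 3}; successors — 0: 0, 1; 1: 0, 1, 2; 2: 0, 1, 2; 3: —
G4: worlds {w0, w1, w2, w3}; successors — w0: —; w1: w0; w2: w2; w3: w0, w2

Frame correspondent (Sahlqvist): ∀x Rxx — i.e. reflexivity.
G1: fails — world u does not see itself.
G2: fails — world 0 does not see itself.
G3: fails — world 3 does not see itself.
G4: fails — world w0 does not see itself.

none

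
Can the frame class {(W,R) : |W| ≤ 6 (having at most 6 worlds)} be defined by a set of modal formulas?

If a class were modally definable it would be closed under disjoint unions (Goldblatt–Thomason).
Any modal formula valid on each of 7 disjoint one-world frames is valid on their disjoint union (validity is preserved under disjoint unions). Each one-world frame has |W|=1≤6, but the union has |W|=7.
So the class is not modally definable.

No — not modally definable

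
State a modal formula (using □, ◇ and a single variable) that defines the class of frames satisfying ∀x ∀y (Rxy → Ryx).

p → □◇p

The condition is symmetry. The B schema p → □◇p defines it.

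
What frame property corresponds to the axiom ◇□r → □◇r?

Suppose ◇□r→□◇r is valid. Take Rxy, Rxz and set V(r)={w : Ryw}. Then □r at y so ◇□r at x, so □◇r at x, so ◇r at z, giving w with Rzw and Ryw.
Conversely, on a frame with convergence the schema holds at every world under every valuation.
So the correspondent is convergence.

Convergence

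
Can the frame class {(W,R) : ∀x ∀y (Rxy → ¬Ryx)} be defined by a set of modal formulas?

If a class were modally definable it would be closed under surjective bounded morphisms (Goldblatt–Thomason).
The 4-cycle (worlds a,b,c,d with a→b→c→d→a) is asymmetric. Mapping every world to a single reflexive point • is a surjective bounded morphism, and the reflexive point is not asymmetric (R•• but asymmetry requires ¬R••).
Hence asymmetry is not modally definable.

No — not modally definable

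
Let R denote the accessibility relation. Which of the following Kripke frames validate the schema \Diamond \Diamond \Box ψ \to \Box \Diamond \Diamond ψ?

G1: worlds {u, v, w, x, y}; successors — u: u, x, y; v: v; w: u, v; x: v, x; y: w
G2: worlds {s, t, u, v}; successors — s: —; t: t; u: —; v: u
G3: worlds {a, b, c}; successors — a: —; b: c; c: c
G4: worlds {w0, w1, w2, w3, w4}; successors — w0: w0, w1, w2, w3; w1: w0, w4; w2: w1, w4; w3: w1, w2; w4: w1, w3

G2, G3, G4

The schema corresponds to a generalized confluence (Geach) condition: \forall x \forall y \forall z ((x R^2 y \wedge xRz) \to \exists w (yRw \wedge z R^2 w)).
G1: fails — uR²y, uRx but no t with yRt and xR²t.
G2: satisfies the condition.
G3: satisfies the condition.
G4: satisfies the condition.
Valid on: G2, G3, G4.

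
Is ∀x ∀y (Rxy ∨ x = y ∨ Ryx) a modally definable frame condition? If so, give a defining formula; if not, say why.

No

Any modally definable frame class is closed under disjoint unions.
Take 4 disjoint single-world reflexive frames: each is trivially connected, but their disjoint union has 4 worlds with no edge between distinct components, so it is not connected.
So no modal formula (or set of formulas) defines exactly the connected frames.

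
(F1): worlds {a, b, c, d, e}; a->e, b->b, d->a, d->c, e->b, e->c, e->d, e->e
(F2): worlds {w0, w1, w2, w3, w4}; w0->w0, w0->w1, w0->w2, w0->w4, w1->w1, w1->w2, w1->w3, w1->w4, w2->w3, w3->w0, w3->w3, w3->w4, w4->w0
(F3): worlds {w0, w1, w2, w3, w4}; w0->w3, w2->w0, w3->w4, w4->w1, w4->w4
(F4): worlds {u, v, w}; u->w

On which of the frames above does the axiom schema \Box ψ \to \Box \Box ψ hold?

The schema corresponds to transitivity: \forall x \forall y \forall z (Rxy \wedge Ryz \to Rxz).
(F1): fails — Rae and Reb but not Rab.
(F2): fails — Rw1w3 and Rw3w0 but not Rw1w0.
(F3): fails — Rw0w3 and Rw3w4 but not Rw0w4.
(F4): condition met.

(F4)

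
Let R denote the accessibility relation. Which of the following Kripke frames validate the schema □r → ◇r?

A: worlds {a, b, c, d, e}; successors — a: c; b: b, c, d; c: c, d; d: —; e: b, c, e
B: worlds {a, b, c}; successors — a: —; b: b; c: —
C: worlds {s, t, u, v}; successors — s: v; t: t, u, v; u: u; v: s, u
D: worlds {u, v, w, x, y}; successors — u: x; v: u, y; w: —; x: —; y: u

This is the axiom for seriality; its first-order frame correspondent is ∀x ∃y Rxy.
A: fails — world d has no successor.
B: fails — world a has no successor.
C: holds.
D: fails — world w has no successor.

C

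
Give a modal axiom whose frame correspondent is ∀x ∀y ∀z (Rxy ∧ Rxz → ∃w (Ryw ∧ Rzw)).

◇□s → □◇s

The condition is convergence. The .2 schema ◇□s → □◇s defines it.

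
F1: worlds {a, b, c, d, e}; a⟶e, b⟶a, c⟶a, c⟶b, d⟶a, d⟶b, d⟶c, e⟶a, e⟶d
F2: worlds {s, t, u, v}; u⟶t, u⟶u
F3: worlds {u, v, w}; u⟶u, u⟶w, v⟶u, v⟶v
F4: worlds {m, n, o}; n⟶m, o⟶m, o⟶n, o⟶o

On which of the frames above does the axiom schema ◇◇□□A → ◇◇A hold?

F1

This is the axiom for a generalized confluence (Geach) condition; its first-order frame correspondent is ∀x ∀y (xR²y → ∃w (yR²w ∧ xR²w)).
F1: ✓.
F2: fails — uR²t but no w with tR²w and uR²w.
F3: fails — uR²w but no t with wR²t and uR²t.
F4: fails — oR²m but no w with mR²w and oR²w.
Valid on: F1.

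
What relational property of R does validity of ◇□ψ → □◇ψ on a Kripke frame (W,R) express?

Suppose ◇□ψ→□◇ψ is valid. Take Rxy, Rxz and set V(ψ)={w : Ryw}. Then □ψ at y so ◇□ψ at x, so □◇ψ at x, so ◇ψ at z, giving w with Rzw and Ryw.

convergence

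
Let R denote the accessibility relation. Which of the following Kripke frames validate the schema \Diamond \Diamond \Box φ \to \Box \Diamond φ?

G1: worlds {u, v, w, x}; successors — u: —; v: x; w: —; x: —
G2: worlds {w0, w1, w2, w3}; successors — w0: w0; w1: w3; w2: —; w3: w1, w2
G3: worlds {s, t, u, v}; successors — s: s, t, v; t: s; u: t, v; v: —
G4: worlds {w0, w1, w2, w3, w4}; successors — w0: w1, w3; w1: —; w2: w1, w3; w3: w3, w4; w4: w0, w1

G1

This is the axiom for a generalized confluence (Geach) condition; its first-order frame correspondent is \forall x \forall y \forall z ((x R^2 y \wedge xRz) \to \exists w (yRw \wedge zRw)).
G1: holds.
G2: fails — w1R²w1, w1Rw3 but no w with w1Rw and w3Rw.
G3: fails — sR²s, sRv but no w with sRw and vRw.
G4: fails — w0R²w3, w0Rw1 but no w with w3Rw and w1Rw.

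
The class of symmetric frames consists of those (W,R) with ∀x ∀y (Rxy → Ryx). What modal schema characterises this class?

The condition is symmetry. The B schema r → □◇r defines it.

r → □◇r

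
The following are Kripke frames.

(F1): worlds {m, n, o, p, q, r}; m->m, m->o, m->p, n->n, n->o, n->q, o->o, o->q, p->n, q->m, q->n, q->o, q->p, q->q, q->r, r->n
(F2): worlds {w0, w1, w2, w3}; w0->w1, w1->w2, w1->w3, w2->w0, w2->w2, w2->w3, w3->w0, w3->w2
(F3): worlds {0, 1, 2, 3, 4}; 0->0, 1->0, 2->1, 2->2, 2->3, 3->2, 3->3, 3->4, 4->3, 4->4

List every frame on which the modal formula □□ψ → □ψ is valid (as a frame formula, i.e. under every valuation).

This is the axiom for density; its first-order frame correspondent is ∀x ∀y (Rxy → ∃z (Rxz ∧ Rzy)).
(F1): ✓.
(F2): fails — Rw0w1 but no z with Rw0z and Rzw1.
(F3): ✓.
Valid on: (F1), (F3).

(F1), (F3)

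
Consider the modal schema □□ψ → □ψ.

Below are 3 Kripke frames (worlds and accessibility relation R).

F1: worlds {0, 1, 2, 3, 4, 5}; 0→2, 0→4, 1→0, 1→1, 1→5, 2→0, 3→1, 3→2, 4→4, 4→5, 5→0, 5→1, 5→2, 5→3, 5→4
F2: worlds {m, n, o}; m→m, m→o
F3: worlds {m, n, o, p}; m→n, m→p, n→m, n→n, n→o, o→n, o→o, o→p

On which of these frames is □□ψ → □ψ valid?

F2

This is the axiom for density; its first-order frame correspondent is ∀x ∀y (Rxy → ∃z (Rxz ∧ Rzy)).
F1: fails — R32 but no z with R3z and Rz2.
F2: holds.
F3: fails — Rmp but no z with Rmz and Rzp.
Valid on: F2.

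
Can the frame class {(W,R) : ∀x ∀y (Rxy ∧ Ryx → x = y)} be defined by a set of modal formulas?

If a class were modally definable it would be closed under surjective bounded morphisms (Goldblatt–Thomason).
The 8-cycle (worlds w0,w1,w2,w3,w4,w5,w6,w7 with w0→w1→w2→w3→w4→w5→w6→w7→w0) is antisymmetric. Sending even-indexed worlds to s and odd-indexed worlds to t is a surjective bounded morphism onto the two-world frame with s↔t, which is not antisymmetric.
So no modal formula (or set of formulas) defines exactly the antisymmetric frames.

No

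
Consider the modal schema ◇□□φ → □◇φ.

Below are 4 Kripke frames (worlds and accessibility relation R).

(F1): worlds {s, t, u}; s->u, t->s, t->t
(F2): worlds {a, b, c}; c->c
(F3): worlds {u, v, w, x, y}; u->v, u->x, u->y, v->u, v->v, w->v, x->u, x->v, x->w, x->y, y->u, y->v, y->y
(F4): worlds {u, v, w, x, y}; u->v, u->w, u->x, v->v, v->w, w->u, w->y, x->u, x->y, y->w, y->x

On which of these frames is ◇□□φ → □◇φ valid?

(F2), (F3)

The schema corresponds to a generalized confluence (Geach) condition: ∀x ∀y ∀z ((xRy ∧ xRz) → ∃w (yR²w ∧ zRw)).
(F1): fails — sRu, sRu but no w with uR²w and uRw.
(F2): holds.
(F3): holds.
(F4): fails — uRw, uRw but no t with wR²t and wRt.
Valid on: (F2), (F3).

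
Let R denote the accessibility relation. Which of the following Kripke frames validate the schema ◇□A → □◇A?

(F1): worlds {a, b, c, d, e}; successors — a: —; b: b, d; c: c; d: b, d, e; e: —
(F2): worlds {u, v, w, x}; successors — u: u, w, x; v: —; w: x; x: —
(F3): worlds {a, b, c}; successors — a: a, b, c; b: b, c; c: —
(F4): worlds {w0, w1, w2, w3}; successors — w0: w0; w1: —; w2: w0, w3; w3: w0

Frame correspondent (Sahlqvist): ∀x ∀y ∀z (Rxy ∧ Rxz → ∃w (Ryw ∧ Rzw)) — i.e. convergence.
(F1): fails — Rdd and Rde but d and e have no common successor.
(F2): fails — Rux and Rux but x and x have no common successor.
(F3): fails — Rab and Rac but b and c have no common successor.
(F4): ✓.

(F4)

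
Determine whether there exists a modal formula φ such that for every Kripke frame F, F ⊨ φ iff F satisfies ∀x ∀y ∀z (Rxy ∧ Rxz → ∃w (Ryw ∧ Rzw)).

Definable; ◇□q → □◇q defines it

The condition is convergence. A defining modal formula is ◇□q → □◇q.
Suppose ◇□q→□◇q is valid. Take Rxy, Rxz and set V(q)={w : Ryw}. Then □q at y so ◇□q at x, so □◇q at x, so ◇q at z, giving w with Rzw and Ryw.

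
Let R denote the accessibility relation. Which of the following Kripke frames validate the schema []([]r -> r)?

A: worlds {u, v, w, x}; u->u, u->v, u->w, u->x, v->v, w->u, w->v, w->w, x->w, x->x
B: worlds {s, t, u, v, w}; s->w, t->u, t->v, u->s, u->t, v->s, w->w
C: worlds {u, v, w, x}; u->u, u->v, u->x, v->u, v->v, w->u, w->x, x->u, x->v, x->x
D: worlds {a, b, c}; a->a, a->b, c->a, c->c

A, C

Frame correspondent (Sahlqvist): forall x forall y (Rxy -> Ryy) — i.e. shift-reflexivity.
A: satisfies the condition.
B: fails — Rtv but not Rvv.
C: satisfies the condition.
D: fails — Rab but not Rbb.
Valid on: A, C.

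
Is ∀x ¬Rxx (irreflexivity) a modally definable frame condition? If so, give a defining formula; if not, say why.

No

If a class were modally definable it would be closed under surjective bounded morphisms (Goldblatt–Thomason).
The 3-cycle (worlds s,t,u with s→t→u→s) is irreflexive, and the map sending every world to a single reflexive point • is a surjective bounded morphism (forth: every edge maps to (•,•); back: every world has a successor). So any modal formula valid on the 3-cycle is also valid on the reflexive point, which is not irreflexive.
So no modal formula (or set of formulas) defines exactly the irreflexive frames.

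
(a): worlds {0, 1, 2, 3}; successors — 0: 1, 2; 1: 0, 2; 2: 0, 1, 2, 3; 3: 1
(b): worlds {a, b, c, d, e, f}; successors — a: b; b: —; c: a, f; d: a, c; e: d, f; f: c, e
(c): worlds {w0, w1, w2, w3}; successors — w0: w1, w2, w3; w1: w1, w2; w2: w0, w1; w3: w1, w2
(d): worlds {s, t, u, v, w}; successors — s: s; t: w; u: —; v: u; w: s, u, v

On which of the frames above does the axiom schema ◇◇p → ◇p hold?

none

This is the axiom for transitivity; its first-order frame correspondent is ∀x ∀y ∀z (Rxy ∧ Ryz → Rxz).
(a): fails — R10 and R01 but not R11.
(b): fails — Rdc and Rcf but not Rdf.
(c): fails — Rw1w2 and Rw2w0 but not Rw1w0.
(d): fails — Rtw and Rwu but not Rtu.
Valid on no frame.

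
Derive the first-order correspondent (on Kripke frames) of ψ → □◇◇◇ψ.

∀x ∀z (xRz → ∃w (x = w ∧ zR³w))

This is a Sahlqvist (Geach-type) schema ◇^0□^0ψ → □^1◇^3ψ.
Minimal-valuation argument: fix x; take any y with xR^0y and any z with xR^1z. Set V(ψ) to the set of worlds R-reachable from y in exactly 0 steps. Then □^0ψ holds at y, so the antecedent holds at x; validity forces ◇^3ψ at z, giving a w with zR^3w and yR^0w.
First-order correspondent: ∀x ∀z (xRz → ∃w (x = w ∧ zR³w)).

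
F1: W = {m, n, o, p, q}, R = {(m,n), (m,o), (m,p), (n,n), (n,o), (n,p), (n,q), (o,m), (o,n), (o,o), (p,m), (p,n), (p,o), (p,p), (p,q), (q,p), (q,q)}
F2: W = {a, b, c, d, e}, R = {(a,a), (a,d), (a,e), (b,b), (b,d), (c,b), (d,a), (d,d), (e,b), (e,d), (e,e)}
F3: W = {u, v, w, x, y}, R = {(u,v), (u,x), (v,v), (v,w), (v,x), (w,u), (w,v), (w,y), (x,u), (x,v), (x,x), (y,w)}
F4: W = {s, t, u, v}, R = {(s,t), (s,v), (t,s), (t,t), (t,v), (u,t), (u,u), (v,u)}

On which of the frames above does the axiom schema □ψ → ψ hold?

This is the axiom for reflexivity; its first-order frame correspondent is ∀x Rxx.
F1: fails — world m does not see itself.
F2: fails — world c does not see itself.
F3: fails — world u does not see itself.
F4: fails — world s does not see itself.
Valid on no frame.

none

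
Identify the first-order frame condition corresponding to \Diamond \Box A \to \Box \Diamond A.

Suppose ◇□A→□◇A is valid. Take Rxy, Rxz and set V(A)={w : Ryw}. Then □A at y so ◇□A at x, so □◇A at x, so ◇A at z, giving w with Rzw and Ryw.
The converse is a direct semantic check.
So the correspondent is convergence.

convergence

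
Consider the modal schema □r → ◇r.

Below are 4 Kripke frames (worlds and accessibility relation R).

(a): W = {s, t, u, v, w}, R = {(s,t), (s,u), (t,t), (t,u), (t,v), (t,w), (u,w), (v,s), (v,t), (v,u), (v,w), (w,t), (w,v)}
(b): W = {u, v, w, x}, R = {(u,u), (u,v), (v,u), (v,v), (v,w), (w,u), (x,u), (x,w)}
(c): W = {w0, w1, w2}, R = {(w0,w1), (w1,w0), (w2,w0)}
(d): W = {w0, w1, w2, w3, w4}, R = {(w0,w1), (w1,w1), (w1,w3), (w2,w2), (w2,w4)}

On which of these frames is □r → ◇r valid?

The schema corresponds to seriality: ∀x ∃y Rxy.
(a): condition met.
(b): condition met.
(c): condition met.
(d): fails — world w3 has no successor.

(a), (b), (c)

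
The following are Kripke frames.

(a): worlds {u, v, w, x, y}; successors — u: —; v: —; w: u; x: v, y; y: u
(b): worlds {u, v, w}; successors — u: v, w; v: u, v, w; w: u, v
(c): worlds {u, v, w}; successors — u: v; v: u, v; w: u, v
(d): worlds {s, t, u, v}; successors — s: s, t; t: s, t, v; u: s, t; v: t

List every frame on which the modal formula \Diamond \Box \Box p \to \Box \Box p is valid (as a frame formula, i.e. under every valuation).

This is the axiom for a generalized confluence (Geach) condition; its first-order frame correspondent is \forall x \forall y \forall z ((xRy \wedge x R^2 z) \to \exists w (y R^2 w \wedge z = w)).
(a): fails — xRv, xR²u but no t with vR²t and u=t.
(b): satisfies the condition.
(c): satisfies the condition.
(d): satisfies the condition.

(b), (c), (d)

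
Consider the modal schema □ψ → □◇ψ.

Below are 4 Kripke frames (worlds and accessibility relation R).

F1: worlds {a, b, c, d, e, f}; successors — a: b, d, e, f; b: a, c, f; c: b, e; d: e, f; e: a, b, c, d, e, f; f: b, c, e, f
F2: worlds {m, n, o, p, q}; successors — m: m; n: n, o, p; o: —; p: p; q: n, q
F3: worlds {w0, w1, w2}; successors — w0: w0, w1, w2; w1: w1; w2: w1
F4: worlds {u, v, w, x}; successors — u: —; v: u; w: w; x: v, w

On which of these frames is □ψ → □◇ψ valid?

This is the axiom for a generalized confluence (Geach) condition; its first-order frame correspondent is ∀x ∀z (xRz → ∃w (xRw ∧ zRw)).
F1: fails — bRc but no w with bRw and cRw.
F2: fails — nRo but no w with nRw and oRw.
F3: holds.
F4: fails — vRu but no t with vRt and uRt.

F3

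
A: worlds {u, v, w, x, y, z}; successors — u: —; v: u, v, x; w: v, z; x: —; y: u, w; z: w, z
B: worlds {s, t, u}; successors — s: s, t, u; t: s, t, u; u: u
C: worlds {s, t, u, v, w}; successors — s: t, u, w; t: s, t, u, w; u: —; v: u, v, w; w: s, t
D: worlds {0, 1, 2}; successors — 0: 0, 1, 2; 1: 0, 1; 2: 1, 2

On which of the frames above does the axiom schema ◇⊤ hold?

Frame correspondent (Sahlqvist): ∀x ∃y Rxy — i.e. seriality.
A: fails — world u has no successor.
B: satisfies the condition.
C: fails — world u has no successor.
D: satisfies the condition.
Valid on: B, D.

B, D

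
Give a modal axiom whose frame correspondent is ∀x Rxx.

□r → r

The condition is reflexivity. The T schema □r → r defines it.
Suppose □r→r is valid. At any x set V(r)={w : Rxw}. Then □r holds at x, so r holds at x, i.e. Rxx.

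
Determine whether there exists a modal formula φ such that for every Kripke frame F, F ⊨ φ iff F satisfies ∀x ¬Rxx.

If a class were modally definable it would be closed under surjective bounded morphisms (Goldblatt–Thomason).
The 5-cycle (worlds a,b,c,d,e with a→b→c→d→e→a) is irreflexive, and the map sending every world to a single reflexive point • is a surjective bounded morphism (forth: every edge maps to (•,•); back: every world has a successor). So any modal formula valid on the 5-cycle is also valid on the reflexive point, which is not irreflexive.
So no modal formula (or set of formulas) defines exactly the irreflexive frames.

Not modally definable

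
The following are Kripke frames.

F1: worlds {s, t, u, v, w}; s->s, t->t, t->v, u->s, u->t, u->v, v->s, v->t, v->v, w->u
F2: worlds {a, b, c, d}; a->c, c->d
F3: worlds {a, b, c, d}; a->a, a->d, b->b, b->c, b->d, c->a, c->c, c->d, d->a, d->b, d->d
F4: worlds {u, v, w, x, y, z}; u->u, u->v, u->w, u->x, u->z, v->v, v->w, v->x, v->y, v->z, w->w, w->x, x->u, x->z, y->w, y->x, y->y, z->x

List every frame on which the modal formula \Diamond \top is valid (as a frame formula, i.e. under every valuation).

Frame correspondent (Sahlqvist): \forall x \exists y Rxy — i.e. seriality.
F1: satisfies the condition.
F2: fails — world b has no successor.
F3: satisfies the condition.
F4: satisfies the condition.

F1, F3, F4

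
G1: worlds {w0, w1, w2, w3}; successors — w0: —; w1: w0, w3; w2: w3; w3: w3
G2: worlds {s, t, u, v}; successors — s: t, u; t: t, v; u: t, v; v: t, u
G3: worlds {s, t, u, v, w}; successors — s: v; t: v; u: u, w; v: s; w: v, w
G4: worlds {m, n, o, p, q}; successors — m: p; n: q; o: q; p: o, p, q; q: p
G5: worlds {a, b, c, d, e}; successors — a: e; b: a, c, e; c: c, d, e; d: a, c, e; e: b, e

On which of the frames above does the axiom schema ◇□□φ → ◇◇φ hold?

Frame correspondent (Sahlqvist): ∀x ∀y (xRy → ∃w (yR²w ∧ xR²w)) — i.e. a generalized confluence (Geach) condition.
G1: fails — w1Rw0 but no w with w0R²w and w1R²w.
G2: holds.
G3: fails — sRv but no w* with vR²w* and sR²w*.
G4: holds.
G5: holds.

G2, G4, G5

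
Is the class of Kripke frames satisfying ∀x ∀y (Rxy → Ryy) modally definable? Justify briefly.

The condition is shift-reflexivity. A defining modal formula is □(□r → r).
Suppose □(□r→r) is valid. Take Rxy and set V(r)={w : Ryw}. Then at y, □r holds; since □(□r→r) at x, □r→r at y, so r at y, i.e. Ryy.

Yes, by □(□r → r)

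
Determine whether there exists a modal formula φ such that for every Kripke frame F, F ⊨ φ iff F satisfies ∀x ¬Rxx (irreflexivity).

Not modally definable

Modal frame validity is preserved under surjective bounded morphisms.
The 4-cycle (worlds w0,w1,w2,w3 with w0→w1→w2→w3→w0) is irreflexive, and the map sending every world to a single reflexive point • is a surjective bounded morphism (forth: every edge maps to (•,•); back: every world has a successor). So any modal formula valid on the 4-cycle is also valid on the reflexive point, which is not irreflexive.
Hence irreflexivity is not modally definable.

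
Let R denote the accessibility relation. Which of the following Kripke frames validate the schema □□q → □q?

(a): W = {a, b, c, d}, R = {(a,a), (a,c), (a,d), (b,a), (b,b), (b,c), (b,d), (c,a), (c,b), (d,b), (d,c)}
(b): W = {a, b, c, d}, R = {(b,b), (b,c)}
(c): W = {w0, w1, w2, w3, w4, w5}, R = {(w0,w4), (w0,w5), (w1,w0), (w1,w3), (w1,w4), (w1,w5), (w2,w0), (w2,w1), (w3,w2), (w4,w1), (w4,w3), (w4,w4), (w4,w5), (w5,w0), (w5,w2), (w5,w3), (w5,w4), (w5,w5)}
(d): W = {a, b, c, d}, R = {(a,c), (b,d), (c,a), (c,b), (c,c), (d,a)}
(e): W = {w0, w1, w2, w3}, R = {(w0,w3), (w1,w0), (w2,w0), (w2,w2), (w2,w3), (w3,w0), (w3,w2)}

The schema corresponds to density: ∀x ∀y (Rxy → ∃z (Rxz ∧ Rzy)).
(a): ✓.
(b): ✓.
(c): fails — Rw3w2 but no z with Rw3z and Rzw2.
(d): fails — Rda but no z with Rdz and Rza.
(e): fails — Rw1w0 but no z with Rw1z and Rzw0.

(a), (b)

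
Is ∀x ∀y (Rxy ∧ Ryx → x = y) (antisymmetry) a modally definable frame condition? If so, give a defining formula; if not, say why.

No

Modal frame validity is preserved under surjective bounded morphisms.
The 4-cycle (worlds s,t,u,v with s→t→u→v→s) is antisymmetric. Sending even-indexed worlds to a and odd-indexed worlds to b is a surjective bounded morphism onto the two-world frame with a↔b, which is not antisymmetric.
So no modal formula (or set of formulas) defines exactly the antisymmetric frames.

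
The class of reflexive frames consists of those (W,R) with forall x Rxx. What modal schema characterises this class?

□s → s

The condition is reflexivity. The T schema □s → s defines it.
Suppose □s→s is valid. At any x set V(s)={w : Rxw}. Then □s holds at x, so s holds at x, i.e. Rxx.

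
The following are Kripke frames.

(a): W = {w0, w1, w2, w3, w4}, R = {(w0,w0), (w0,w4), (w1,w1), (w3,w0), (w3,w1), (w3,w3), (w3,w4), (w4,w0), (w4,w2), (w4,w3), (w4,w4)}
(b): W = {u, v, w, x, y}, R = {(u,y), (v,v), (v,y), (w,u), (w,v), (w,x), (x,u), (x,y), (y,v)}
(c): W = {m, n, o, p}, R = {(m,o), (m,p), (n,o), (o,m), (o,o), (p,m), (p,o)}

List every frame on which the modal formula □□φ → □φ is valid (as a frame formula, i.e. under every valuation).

The schema corresponds to density: ∀x ∀y (Rxy → ∃z (Rxz ∧ Rzy)).
(a): holds.
(b): fails — Rwx but no z with Rwz and Rzx.
(c): fails — Rmp but no z with Rmz and Rzp.

(a)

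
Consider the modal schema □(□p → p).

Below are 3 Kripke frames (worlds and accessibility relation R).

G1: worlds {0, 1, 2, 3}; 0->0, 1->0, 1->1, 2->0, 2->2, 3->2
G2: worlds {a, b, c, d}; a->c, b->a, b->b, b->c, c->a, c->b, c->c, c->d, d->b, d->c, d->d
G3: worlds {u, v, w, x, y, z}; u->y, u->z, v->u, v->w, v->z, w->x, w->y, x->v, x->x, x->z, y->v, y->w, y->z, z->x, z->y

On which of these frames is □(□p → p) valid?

G1

This is the axiom for shift-reflexivity; its first-order frame correspondent is ∀x ∀y (Rxy → Ryy).
G1: ✓.
G2: fails — Rba but not Raa.
G3: fails — Ruz but not Rzz.
Valid on: G1.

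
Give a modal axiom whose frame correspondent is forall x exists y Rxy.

□r → ◇r

A defining formula is □r → ◇r (the D axiom).
Suppose □r→◇r is valid. At any x set V(r)=W. Then □r at x, so ◇r at x, so x has a successor.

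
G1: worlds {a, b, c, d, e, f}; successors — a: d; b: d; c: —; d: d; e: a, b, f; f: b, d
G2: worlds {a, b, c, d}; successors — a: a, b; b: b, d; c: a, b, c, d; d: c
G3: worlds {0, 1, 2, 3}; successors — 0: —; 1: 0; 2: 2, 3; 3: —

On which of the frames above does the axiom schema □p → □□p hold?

G3

This is the axiom for transitivity; its first-order frame correspondent is ∀x ∀y ∀z (Rxy ∧ Ryz → Rxz).
G1: fails — Reb and Rbd but not Red.
G2: fails — Rdc and Rcd but not Rdd.
G3: ✓.
Valid on: G3.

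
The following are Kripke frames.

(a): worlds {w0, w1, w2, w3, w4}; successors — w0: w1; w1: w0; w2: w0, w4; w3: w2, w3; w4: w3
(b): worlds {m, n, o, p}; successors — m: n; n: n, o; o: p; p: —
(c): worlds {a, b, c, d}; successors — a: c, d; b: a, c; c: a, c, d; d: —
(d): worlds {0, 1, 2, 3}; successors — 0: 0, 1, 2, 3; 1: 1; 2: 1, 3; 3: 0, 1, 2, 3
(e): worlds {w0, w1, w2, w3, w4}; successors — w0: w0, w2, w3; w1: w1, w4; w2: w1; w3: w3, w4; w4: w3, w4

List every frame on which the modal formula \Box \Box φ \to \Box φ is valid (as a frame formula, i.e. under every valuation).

This is the axiom for density; its first-order frame correspondent is \forall x \forall y (Rxy \to \exists z (Rxz \wedge Rzy)).
(a): fails — Rw1w0 but no z with Rw1z and Rzw0.
(b): fails — Rop but no z with Roz and Rzp.
(c): condition met.
(d): condition met.
(e): condition met.
Valid on: (c), (d), (e).

(c), (d), (e)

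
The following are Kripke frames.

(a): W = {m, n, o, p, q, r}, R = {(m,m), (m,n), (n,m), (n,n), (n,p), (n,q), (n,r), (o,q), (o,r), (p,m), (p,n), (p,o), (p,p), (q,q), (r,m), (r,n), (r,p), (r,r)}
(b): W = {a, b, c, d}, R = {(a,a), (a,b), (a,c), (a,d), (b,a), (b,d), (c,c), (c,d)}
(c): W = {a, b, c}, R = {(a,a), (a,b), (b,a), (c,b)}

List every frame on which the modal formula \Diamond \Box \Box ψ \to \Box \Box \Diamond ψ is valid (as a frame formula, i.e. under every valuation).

(c)

This is the axiom for a generalized confluence (Geach) condition; its first-order frame correspondent is \forall x \forall y \forall z ((xRy \wedge x R^2 z) \to \exists w (y R^2 w \wedge zRw)).
(a): fails — nRq, nR²m but no w with qR²w and mRw.
(b): fails — aRa, aR²d but no w with aR²w and dRw.
(c): ✓.
Valid on: (c).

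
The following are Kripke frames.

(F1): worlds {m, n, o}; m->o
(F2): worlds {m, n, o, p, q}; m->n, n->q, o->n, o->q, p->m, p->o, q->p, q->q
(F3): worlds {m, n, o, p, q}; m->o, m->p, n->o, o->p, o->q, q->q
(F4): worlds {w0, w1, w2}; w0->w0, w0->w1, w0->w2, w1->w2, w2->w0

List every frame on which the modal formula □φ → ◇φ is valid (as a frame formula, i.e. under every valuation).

The schema corresponds to seriality: ∀x ∃y Rxy.
(F1): fails — world n has no successor.
(F2): holds.
(F3): fails — world p has no successor.
(F4): holds.

(F2), (F4)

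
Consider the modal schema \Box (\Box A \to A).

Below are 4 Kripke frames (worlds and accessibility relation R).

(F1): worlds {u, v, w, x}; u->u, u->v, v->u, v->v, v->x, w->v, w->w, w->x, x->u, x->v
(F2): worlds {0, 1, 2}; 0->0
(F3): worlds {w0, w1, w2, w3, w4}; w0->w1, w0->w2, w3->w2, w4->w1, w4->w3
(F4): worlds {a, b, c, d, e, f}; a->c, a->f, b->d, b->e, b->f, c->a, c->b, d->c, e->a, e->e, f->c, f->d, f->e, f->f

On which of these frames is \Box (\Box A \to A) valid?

This is the axiom for shift-reflexivity; its first-order frame correspondent is \forall x \forall y (Rxy \to Ryy).
(F1): fails — Rwx but not Rxx.
(F2): satisfies the condition.
(F3): fails — Rw3w2 but not Rw2w2.
(F4): fails — Rdc but not Rcc.
Valid on: (F2).

(F2)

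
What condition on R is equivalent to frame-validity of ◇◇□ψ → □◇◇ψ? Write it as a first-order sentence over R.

∀x ∀y ∀z ((xR²y ∧ xRz) → ∃w (yRw ∧ zR²w))

This is a Sahlqvist (Geach-type) schema ◇^2□^1ψ → □^1◇^2ψ.
First-order correspondent: ∀x ∀y ∀z ((xR²y ∧ xRz) → ∃w (yRw ∧ zR²w)).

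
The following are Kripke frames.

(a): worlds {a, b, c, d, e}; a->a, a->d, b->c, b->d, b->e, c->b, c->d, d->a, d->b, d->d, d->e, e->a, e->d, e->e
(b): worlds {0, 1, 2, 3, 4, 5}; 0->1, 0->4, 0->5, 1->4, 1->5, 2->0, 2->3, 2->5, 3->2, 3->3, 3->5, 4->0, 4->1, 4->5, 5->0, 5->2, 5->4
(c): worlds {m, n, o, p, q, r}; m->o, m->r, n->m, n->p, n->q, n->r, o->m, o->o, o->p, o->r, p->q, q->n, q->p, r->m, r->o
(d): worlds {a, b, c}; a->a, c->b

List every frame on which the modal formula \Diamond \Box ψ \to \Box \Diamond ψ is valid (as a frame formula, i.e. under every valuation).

The schema corresponds to convergence: \forall x \forall y \forall z (Rxy \wedge Rxz \to \exists w (Ryw \wedge Rzw)).
(a): condition met.
(b): condition met.
(c): fails — Rnr and Rnq but r and q have no common successor.
(d): fails — Rcb and Rcb but b and b have no common successor.
Valid on: (a), (b).

(a), (b)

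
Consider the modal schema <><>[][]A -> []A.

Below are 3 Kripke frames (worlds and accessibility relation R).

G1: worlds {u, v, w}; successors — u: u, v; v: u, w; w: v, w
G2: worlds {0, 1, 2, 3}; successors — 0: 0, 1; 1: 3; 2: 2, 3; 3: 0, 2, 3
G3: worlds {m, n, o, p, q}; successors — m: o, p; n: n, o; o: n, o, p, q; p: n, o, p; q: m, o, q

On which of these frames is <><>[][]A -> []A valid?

This is the axiom for a generalized confluence (Geach) condition; its first-order frame correspondent is forall x forall y forall z ((x R^2 y & xRz) -> exists w (y R^2 w & z = w)).
G1: condition met.
G2: fails — 0R²1, 0R1 but no w with 1R²w and 1=w.
G3: fails — qR²m, qRm but no w with mR²w and m=w.

G1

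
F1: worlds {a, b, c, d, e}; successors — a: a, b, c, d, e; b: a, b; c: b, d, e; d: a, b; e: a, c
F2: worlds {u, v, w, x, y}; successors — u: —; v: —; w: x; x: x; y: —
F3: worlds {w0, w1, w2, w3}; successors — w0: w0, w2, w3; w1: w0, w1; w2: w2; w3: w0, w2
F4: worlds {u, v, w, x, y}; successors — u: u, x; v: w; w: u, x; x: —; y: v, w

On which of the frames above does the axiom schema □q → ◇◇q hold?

The schema corresponds to a generalized confluence (Geach) condition: ∀x ∃w (xRw ∧ xR²w).
F1: holds.
F2: fails — at u but no t with uRt and uR²t.
F3: holds.
F4: fails — at v but no t with vRt and vR²t.
Valid on: F1, F3.

F1, F3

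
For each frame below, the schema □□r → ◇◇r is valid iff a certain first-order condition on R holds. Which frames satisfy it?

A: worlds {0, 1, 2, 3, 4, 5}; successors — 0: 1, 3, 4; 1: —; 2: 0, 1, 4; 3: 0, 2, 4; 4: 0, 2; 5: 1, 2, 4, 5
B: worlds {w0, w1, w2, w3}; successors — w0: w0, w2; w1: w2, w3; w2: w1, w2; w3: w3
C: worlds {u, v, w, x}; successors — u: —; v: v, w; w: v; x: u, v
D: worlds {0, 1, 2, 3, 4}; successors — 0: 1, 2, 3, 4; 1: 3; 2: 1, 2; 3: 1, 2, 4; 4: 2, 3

B, D

Frame correspondent (Sahlqvist): ∀x ∃w (xR²w ∧ xR²w) — i.e. a generalized confluence (Geach) condition.
A: fails — at 1 but no w with 1R²w and 1R²w.
B: satisfies the condition.
C: fails — at u but no t with uR²t and uR²t.
D: satisfies the condition.
Valid on: B, D.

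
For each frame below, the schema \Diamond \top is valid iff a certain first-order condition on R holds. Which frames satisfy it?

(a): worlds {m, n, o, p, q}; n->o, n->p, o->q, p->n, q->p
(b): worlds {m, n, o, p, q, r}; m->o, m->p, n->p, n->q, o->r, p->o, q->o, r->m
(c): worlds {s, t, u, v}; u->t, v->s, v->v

The schema corresponds to seriality: \forall x \exists y Rxy.
(a): fails — world m has no successor.
(b): condition met.
(c): fails — world s has no successor.

(b)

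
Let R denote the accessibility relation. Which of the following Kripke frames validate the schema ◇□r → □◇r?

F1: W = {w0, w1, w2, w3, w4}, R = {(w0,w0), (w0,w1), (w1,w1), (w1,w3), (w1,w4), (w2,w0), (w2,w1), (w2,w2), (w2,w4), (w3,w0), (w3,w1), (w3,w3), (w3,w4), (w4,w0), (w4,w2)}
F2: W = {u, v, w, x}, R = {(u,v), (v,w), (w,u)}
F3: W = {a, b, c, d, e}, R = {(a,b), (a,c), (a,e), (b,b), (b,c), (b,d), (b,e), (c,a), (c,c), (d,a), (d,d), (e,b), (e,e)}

F2

The schema corresponds to convergence: ∀x ∀y ∀z (Rxy ∧ Rxz → ∃w (Ryw ∧ Rzw)).
F1: fails — Rw1w1 and Rw1w4 but w1 and w4 have no common successor.
F2: holds.
F3: fails — Rae and Rac but e and c have no common successor.
Valid on: F2.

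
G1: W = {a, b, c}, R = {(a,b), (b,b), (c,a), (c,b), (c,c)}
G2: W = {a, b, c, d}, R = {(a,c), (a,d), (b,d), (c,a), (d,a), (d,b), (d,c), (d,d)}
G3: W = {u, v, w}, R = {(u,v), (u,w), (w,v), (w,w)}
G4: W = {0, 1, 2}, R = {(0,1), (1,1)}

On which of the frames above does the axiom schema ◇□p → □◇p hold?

Frame correspondent (Sahlqvist): ∀x ∀y ∀z (Rxy ∧ Rxz → ∃w (Ryw ∧ Rzw)) — i.e. convergence.
G1: holds.
G2: fails — Rdc and Rdb but c and b have no common successor.
G3: fails — Ruv and Ruv but v and v have no common successor.
G4: holds.
Valid on: G1, G4.

G1, G4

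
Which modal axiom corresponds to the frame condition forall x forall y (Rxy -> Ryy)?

□(□q → q)

The condition is shift-reflexivity. The T□ schema □(□q → q) defines it.
Suppose □(□q→q) is valid. Take Rxy and set V(q)={w : Ryw}. Then at y, □q holds; since □(□q→q) at x, □q→q at y, so q at y, i.e. Ryy.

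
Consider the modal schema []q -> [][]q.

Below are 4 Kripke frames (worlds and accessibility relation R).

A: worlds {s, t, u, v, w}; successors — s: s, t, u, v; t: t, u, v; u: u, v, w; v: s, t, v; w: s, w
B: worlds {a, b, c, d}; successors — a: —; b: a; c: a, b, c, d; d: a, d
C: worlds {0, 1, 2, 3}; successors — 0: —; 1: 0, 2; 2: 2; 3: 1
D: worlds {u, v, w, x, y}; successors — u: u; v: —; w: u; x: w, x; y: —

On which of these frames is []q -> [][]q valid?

Frame correspondent (Sahlqvist): forall x forall y forall z (Rxy & Ryz -> Rxz) — i.e. transitivity.
A: fails — Ruv and Rvt but not Rut.
B: ✓.
C: fails — R31 and R12 but not R32.
D: fails — Rxw and Rwu but not Rxu.
Valid on: B.

B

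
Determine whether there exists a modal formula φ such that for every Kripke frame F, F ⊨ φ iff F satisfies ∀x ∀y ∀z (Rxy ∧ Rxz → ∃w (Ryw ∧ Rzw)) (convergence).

Definable; ◇□r → □◇r defines it

Yes: it is convergence, defined by the .2 schema ◇□r → □◇r.
Suppose ◇□r→□◇r is valid. Take Rxy, Rxz and set V(r)={w : Ryw}. Then □r at y so ◇□r at x, so □◇r at x, so ◇r at z, giving w with Rzw and Ryw.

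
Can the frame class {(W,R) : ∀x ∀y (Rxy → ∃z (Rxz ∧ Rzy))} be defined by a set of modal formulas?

Yes: it is density, defined by the C4 schema □□r → □r.
Suppose □□r→□r is valid. Take Rxy and set V(r)={w : xR²w}. Then □□r at x, so □r at x, so r at y, i.e. ∃z(Rxz∧Rzy).

Yes, by □□r → □r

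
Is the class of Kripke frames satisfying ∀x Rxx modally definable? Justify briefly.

Yes: it is reflexivity, defined by the T schema □q → q.
Suppose □q→q is valid. At any x set V(q)={w : Rxw}. Then □q holds at x, so q holds at x, i.e. Rxx.

Yes — defined by □q → q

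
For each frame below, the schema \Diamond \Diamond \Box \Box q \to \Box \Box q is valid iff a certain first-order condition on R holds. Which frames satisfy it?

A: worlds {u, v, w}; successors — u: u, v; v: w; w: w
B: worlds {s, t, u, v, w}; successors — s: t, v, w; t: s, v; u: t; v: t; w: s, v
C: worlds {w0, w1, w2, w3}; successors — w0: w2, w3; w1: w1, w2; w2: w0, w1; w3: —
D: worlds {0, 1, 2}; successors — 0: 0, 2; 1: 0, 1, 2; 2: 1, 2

D

Frame correspondent (Sahlqvist): \forall x \forall y \forall z ((x R^2 y \wedge x R^2 z) \to \exists w (y R^2 w \wedge z = w)) — i.e. a generalized confluence (Geach) condition.
A: fails — uR²v, uR²u but no t with vR²t and u=t.
B: fails — sR²t, sR²s but no w* with tR²w* and s=w*.
C: fails — w1R²w0, w1R²w2 but no w with w0R²w and w2=w.
D: holds.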